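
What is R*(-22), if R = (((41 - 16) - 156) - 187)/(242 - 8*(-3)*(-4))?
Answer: 3498/73 ≈ 47.918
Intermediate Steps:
R = -159/73 (R = ((25 - 156) - 187)/(242 + 24*(-4)) = (-131 - 187)/(242 - 96) = -318/146 = -318*1/146 = -159/73 ≈ -2.1781)
R*(-22) = -159/73*(-22) = 3498/73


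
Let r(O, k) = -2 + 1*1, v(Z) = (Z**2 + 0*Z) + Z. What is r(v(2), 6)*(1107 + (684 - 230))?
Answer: -1561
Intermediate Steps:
v(Z) = Z + Z**2 (v(Z) = (Z**2 + 0) + Z = Z**2 + Z = Z + Z**2)
r(O, k) = -1 (r(O, k) = -2 + 1 = -1)
r(v(2), 6)*(1107 + (684 - 230)) = -(1107 + (684 - 230)) = -(1107 + 454) = -1*1561 = -1561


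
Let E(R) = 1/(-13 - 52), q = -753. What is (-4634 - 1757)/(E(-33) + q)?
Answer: 415415/48946 ≈ 8.4872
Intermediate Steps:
E(R) = -1/65 (E(R) = 1/(-65) = -1/65)
(-4634 - 1757)/(E(-33) + q) = (-4634 - 1757)/(-1/65 - 753) = -6391/(-48946/65) = -6391*(-65/48946) = 415415/48946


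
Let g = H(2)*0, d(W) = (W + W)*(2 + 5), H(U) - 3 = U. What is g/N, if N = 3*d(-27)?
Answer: 0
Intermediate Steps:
H(U) = 3 + U
d(W) = 14*W (d(W) = (2*W)*7 = 14*W)
g = 0 (g = (3 + 2)*0 = 5*0 = 0)
N = -1134 (N = 3*(14*(-27)) = 3*(-378) = -1134)
g/N = 0/(-1134) = 0*(-1/1134) = 0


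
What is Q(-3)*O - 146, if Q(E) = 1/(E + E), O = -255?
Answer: -207/2 ≈ -103.50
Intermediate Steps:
Q(E) = 1/(2*E)
Q(-3)*O - 146 = ((½)/(-3))*(-255) - 146 = ((½)*(-⅓))*(-255) - 146 = -⅙*(-255) - 146 = 85/2 - 146 = -207/2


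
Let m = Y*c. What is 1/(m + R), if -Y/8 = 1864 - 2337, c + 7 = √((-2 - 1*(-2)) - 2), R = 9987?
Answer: -16501/300920313 - 3784*I*√2/300920313 ≈ -5.4835e-5 - 1.7783e-5*I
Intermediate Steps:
c = -7 + I*√2 (c = -7 + √((-2 - 1*(-2)) - 2) = -7 + √((-2 + 2) - 2) = -7 + √(0 - 2) = -7 + √(-2) = -7 + I*√2 ≈ -7.0 + 1.4142*I)
Y = 3784 (Y = -8*(1864 - 2337) = -8*(-473) = 3784)
m = -26488 + 3784*I*√2 (m = 3784*(-7 + I*√2) = -26488 + 3784*I*√2 ≈ -26488.0 + 5351.4*I)
1/(m + R) = 1/((-26488 + 3784*I*√2) + 9987) = 1/(-16501 + 3784*I*√2)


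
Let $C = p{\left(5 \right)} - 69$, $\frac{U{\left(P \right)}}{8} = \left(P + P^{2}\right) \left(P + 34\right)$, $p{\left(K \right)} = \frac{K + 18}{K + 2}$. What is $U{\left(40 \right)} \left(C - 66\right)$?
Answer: $- \frac{895151360}{7} \approx -1.2788 \cdot 10^{8}$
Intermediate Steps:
$p{\left(K \right)} = \frac{18 + K}{2 + K}$
$U{\left(P \right)} = 8 \left(34 + P\right) \left(P + P^{2}\right)$ ($U{\left(P \right)} = 8 \left(P + P^{2}\right) \left(P + 34\right) = 8 \left(P + P^{2}\right) \left(34 + P\right) = 8 \left(34 + P\right) \left(P + P^{2}\right)$)
$C = - \frac{460}{7}$ ($C = \frac{18 + 5}{2 + 5} - 69 = \frac{1}{7} \cdot 23 - 69 = \frac{23}{7} - 69 = - \frac{460}{7} \approx -65.714$)
$U{\left(40 \right)} \left(C - 66\right) = 8 \cdot 40 \left(34 + 40^{2} + 35 \cdot 40\right) \left(- \frac{460}{7} - 66\right) = 8 \cdot 40 \left(34 + 1600 + 1400\right) \left(- \frac{460}{7} + \left(-481 + 415\right)\right) = 8 \cdot 40 \cdot 3034 \left(- \frac{460}{7} - 66\right) = 970880 \left(- \frac{922}{7}\right) = - \frac{895151360}{7}$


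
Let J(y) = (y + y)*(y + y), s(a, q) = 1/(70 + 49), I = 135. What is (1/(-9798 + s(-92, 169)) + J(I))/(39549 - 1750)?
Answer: 84998556781/44072159839 ≈ 1.9286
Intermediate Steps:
s(a, q) = 1/119
J(y) = 4*y**2 (J(y) = (2*y)*(2*y) = 4*y**2)
(1/(-9798 + s(-92, 169)) + J(I))/(39549 - 1750) = (1/(-9798 + 1/119) + 4*135**2)/(39549 - 1750) = (1/(-1165961/119) + 4*18225)/37799 = (-119/1165961 + 72900)*(1/37799) = (84998556781/1165961)*(1/37799) = 84998556781/44072159839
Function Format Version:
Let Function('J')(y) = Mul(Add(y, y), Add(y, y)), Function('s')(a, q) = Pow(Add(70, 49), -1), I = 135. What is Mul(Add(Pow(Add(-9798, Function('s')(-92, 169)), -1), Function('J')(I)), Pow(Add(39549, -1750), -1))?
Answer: Rational(84998556781, 44072159839) ≈ 1.9286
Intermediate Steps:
Function('s')(a, q) = Rational(1, 119) (Function('s')(a, q) = Pow(119, -1) = Rational(1, 119))
Function('J')(y) = Mul(4, Pow(y, 2)) (Function('J')(y) = Mul(Mul(2, y), Mul(2, y)) = Mul(4, Pow(y, 2)))
Mul(Add(Pow(Add(-9798, Function('s')(-92, 169)), -1), Function('J')(I)), Pow(Add(39549, -1750), -1)) = Mul(Add(Pow(Add(-9798, Rational(1, 119)), -1), Mul(4, Pow(135, 2))), Pow(Add(39549, -1750), -1)) = Mul(Add(Pow(Rational(-1165961, 119), -1), Mul(4, 18225)), Pow(37799, -1)) = Mul(Add(Rational(-119, 1165961), 72900), Rational(1, 37799)) = Mul(Rational(84998556781, 1165961), Rational(1, 37799)) = Rational(84998556781, 44072159839)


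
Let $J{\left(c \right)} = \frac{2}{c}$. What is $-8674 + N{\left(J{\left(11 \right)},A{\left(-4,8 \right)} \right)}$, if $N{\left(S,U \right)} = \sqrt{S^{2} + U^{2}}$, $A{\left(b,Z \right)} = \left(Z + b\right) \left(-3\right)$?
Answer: $-8674 + \frac{2 \sqrt{4357}}{11} \approx -8662.0$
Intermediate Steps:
$A{\left(b,Z \right)} = - 3 Z - 3 b$
$-8674 + N{\left(J{\left(11 \right)},A{\left(-4,8 \right)} \right)} = -8674 + \sqrt{\left(\frac{2}{11}\right)^{2} + \left(\left(-3\right) 8 - -12\right)^{2}} = -8674 + \sqrt{\left(2 \cdot \frac{1}{11}\right)^{2} + \left(-24 + 12\right)^{2}} = -8674 + \sqrt{\left(\frac{2}{11}\right)^{2} + \left(-12\right)^{2}} = -8674 + \sqrt{\frac{4}{121} + 144} = -8674 + \sqrt{\frac{17428}{121}} = -8674 + \frac{2 \sqrt{4357}}{11}$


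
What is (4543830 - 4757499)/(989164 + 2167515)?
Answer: -213669/3156679 ≈ -0.067688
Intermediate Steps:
(4543830 - 4757499)/(989164 + 2167515) = -213669/3156679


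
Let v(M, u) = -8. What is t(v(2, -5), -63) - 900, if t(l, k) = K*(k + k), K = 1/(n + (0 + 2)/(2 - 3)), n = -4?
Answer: -879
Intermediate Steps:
K = -⅙ (K = 1/(-4 + (0 + 2)/(2 - 3)) = 1/(-4 + 2/(-1)) = 1/(-4 + 2*(-1)) = 1/(-4 - 2) = 1/(-6) = -⅙ ≈ -0.16667)
t(l, k) = -k/3 (t(l, k) = -(k + k)/6 = -k/3)
t(v(2, -5), -63) - 900 = -⅓*(-63) - 900 = 21 - 900 = -879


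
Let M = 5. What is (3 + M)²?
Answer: 64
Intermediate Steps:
(3 + M)² = (3 + 5)² = 8² = 64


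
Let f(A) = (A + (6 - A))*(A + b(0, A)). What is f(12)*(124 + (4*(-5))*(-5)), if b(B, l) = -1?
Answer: 14784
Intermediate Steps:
f(A) = -6 + 6*A (f(A) = (A + (6 - A))*(A - 1) = 6*(-1 + A) = -6 + 6*A)
f(12)*(124 + (4*(-5))*(-5)) = (-6 + 6*12)*(124 + (4*(-5))*(-5)) = (-6 + 72)*(124 - 20*(-5)) = 66*(124 + 100) = 66*224 = 14784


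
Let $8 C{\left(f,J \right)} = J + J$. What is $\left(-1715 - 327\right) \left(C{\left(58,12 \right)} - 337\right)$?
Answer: $682028$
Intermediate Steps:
$C{\left(f,J \right)} = \frac{J}{4}$ ($C{\left(f,J \right)} = \frac{J + J}{8} = \frac{2 J}{8} = \frac{J}{4}$)
$\left(-1715 - 327\right) \left(C{\left(58,12 \right)} - 337\right) = \left(-1715 - 327\right) \left(\frac{1}{4} \cdot 12 - 337\right) = - 2042 \left(3 - 337\right) = \left(-2042\right) \left(-334\right) = 682028$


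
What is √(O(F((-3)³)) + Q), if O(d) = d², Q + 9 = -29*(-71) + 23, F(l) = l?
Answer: √2802 ≈ 52.934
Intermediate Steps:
Q = 2073 (Q = -9 + (-29*(-71) + 23) = -9 + (2059 + 23) = -9 + 2082 = 2073)
√(O(F((-3)³)) + Q) = √(((-3)³)² + 2073) = √((-27)² + 2073) = √(729 + 2073) = √2802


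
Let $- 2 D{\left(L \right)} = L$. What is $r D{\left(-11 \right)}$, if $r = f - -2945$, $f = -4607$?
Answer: $-9141$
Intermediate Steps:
$D{\left(L \right)} = - \frac{L}{2}$
$r = -1662$ ($r = -4607 - -2945 = -4607 + 2945 = -1662$)
$r D{\left(-11 \right)} = - 1662 \left(\left(- \frac{1}{2}\right) \left(-11\right)\right) = \left(-1662\right) \frac{11}{2} = -9141$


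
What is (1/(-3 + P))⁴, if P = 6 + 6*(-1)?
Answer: 1/81 ≈ 0.012346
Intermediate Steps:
P = 0 (P = 6 - 6 = 0)
(1/(-3 + P))⁴ = (1/(-3 + 0))⁴ = (1/(-3))⁴ = (-⅓)⁴ = 1/81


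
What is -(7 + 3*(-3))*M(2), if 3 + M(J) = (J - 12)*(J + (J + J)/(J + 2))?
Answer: -66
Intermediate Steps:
M(J) = -3 + (-12 + J)*(J + 2*J/(2 + J)) (M(J) = -3 + (J - 12)*(J + (J + J)/(J + 2)) = -3 + (-12 + J)*(J + (2*J)/(2 + J)) = -3 + (-12 + J)*(J + 2*J/(2 + J)))
-(7 + 3*(-3))*M(2) = -(7 + 3*(-3))*(-6 + 2**3 - 51*2 - 8*2**2)/(2 + 2) = -(7 - 9)*(-6 + 8 - 102 - 8*4)/4 = -(-2)*(-6 + 8 - 102 - 32)/4 = -(-2)*(1/4)*(-132) = -(-2)*(-33) = -1*66 = -66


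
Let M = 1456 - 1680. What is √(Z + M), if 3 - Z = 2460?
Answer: I*√2681 ≈ 51.778*I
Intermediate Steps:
M = -224
Z = -2457 (Z = 3 - 1*2460 = 3 - 2460 = -2457)
√(Z + M) = √(-2457 - 224) = √(-2681) = I*√2681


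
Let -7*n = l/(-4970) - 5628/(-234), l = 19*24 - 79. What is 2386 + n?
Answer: 3232701503/1356810 ≈ 2382.6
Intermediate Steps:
l = 377 (l = 456 - 79 = 377)
n = -4647157/1356810 (n = -(377/(-4970) - 5628/(-234))/7 = -(377*(-1/4970) - 5628*(-1/234))/7 = -(-377/4970 + 938/39)/7 = -⅐*4647157/193830 = -4647157/1356810 ≈ -3.4251)
2386 + n = 2386 - 4647157/1356810 = 3232701503/1356810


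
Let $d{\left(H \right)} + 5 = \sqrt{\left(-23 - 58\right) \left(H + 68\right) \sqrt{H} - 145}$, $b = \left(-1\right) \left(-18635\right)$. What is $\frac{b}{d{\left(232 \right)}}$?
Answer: $- \frac{18635}{5 - i \sqrt{145 + 48600 \sqrt{58}}} \approx -0.25162 - 30.622 i$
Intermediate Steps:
$b = 18635$
$d{\left(H \right)} = -5 + \sqrt{-145 + \sqrt{H} \left(-5508 - 81 H\right)}$ ($d{\left(H \right)} = -5 + \sqrt{\left(-23 - 58\right) \left(H + 68\right) \sqrt{H} - 145} = -5 + \sqrt{- 81 \left(68 + H\right) \sqrt{H} - 145} = -5 + \sqrt{\left(-5508 - 81 H\right) \sqrt{H} - 145} = -5 + \sqrt{\sqrt{H} \left(-5508 - 81 H\right) - 145} = -5 + \sqrt{-145 + \sqrt{H} \left(-5508 - 81 H\right)}$)
$\frac{b}{d{\left(232 \right)}} = \frac{18635}{-5 + \sqrt{-145 - 5508 \sqrt{232} - 81 \cdot 232^{\frac{3}{2}}}} = \frac{18635}{-5 + \sqrt{-145 - 5508 \cdot 2 \sqrt{58} - 81 \cdot 464 \sqrt{58}}} = \frac{18635}{-5 + \sqrt{-145 - 11016 \sqrt{58} - 37584 \sqrt{58}}} = \frac{18635}{-5 + \sqrt{-145 - 48600 \sqrt{58}}}$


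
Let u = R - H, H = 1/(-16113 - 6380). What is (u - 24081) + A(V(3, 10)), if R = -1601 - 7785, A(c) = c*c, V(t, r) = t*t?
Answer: -750951297/22493 ≈ -33386.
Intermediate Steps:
V(t, r) = t**2
A(c) = c**2
H = -1/22493 (H = 1/(-22493) = -1/22493 ≈ -4.4458e-5)
R = -9386
u = -211119297/22493 (u = -9386 - 1*(-1/22493) = -9386 + 1/22493 = -211119297/22493 ≈ -9386.0)
(u - 24081) + A(V(3, 10)) = (-211119297/22493 - 24081) + (3**2)**2 = -752773230/22493 + 9**2 = -752773230/22493 + 81 = -750951297/22493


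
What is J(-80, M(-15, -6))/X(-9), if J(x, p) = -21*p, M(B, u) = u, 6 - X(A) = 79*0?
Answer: 21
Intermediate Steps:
X(A) = 6 (X(A) = 6 - 79*0 = 6 - 1*0 = 6 + 0 = 6)
J(-80, M(-15, -6))/X(-9) = -21*(-6)/6 = 126*(1/6) = 21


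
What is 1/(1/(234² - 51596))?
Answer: 3160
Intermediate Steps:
1/(1/(234² - 51596)) = 1/(1/(54756 - 51596)) = 1/(1/3160) = 3160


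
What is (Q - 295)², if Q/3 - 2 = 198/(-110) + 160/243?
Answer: 14026138624/164025 ≈ 85512.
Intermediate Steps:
Q = 1043/405 (Q = 6 + 3*(198/(-110) + 160/243) = 6 + 3*(198*(-1/110) + 160*(1/243)) = 6 + 3*(-9/5 + 160/243) = 6 + 3*(-1387/1215) = 6 - 1387/405 = 1043/405 ≈ 2.5753)
(Q - 295)² = (1043/405 - 295)² = (-118432/405)² = 14026138624/164025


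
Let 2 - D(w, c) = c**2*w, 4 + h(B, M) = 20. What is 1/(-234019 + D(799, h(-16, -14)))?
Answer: -1/438561 ≈ -2.2802e-6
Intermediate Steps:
h(B, M) = 16 (h(B, M) = -4 + 20 = 16)
D(w, c) = 2 - w*c**2 (D(w, c) = 2 - c**2*w = 2 - w*c**2)
1/(-234019 + D(799, h(-16, -14))) = 1/(-234019 + (2 - 1*799*16**2)) = 1/(-234019 + (2 - 1*799*256)) = 1/(-234019 + (2 - 204544)) = 1/(-234019 - 204542) = 1/(-438561) = -1/438561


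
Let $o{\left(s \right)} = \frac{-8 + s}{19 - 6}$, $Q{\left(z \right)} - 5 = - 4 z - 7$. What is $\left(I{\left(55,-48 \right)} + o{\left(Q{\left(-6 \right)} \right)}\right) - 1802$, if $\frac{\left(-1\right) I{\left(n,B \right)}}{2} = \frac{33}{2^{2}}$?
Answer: $- \frac{47253}{26} \approx -1817.4$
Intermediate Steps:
$Q{\left(z \right)} = -2 - 4 z$ ($Q{\left(z \right)} = 5 - \left(7 + 4 z\right) = -2 - 4 z$)
$o{\left(s \right)} = - \frac{8}{13} + \frac{s}{13}$ ($o{\left(s \right)} = \frac{-8 + s}{13} = \left(-8 + s\right) \frac{1}{13} = - \frac{8}{13} + \frac{s}{13}$)
$I{\left(n,B \right)} = - \frac{33}{2}$ ($I{\left(n,B \right)} = - 2 \frac{33}{2^{2}} = - 2 \cdot \frac{33}{4} = - 2 \cdot 33 \cdot \frac{1}{4} = \left(-2\right) \frac{33}{4} = - \frac{33}{2}$)
$\left(I{\left(55,-48 \right)} + o{\left(Q{\left(-6 \right)} \right)}\right) - 1802 = \left(- \frac{33}{2} - \left(\frac{8}{13} - \frac{-2 - -24}{13}\right)\right) - 1802 = \left(- \frac{33}{2} - \left(\frac{8}{13} - \frac{-2 + 24}{13}\right)\right) - 1802 = \left(- \frac{33}{2} + \left(- \frac{8}{13} + \frac{1}{13} \cdot 22\right)\right) - 1802 = \left(- \frac{33}{2} + \left(- \frac{8}{13} + \frac{22}{13}\right)\right) - 1802 = \left(- \frac{33}{2} + \frac{14}{13}\right) - 1802 = - \frac{401}{26} - 1802 = - \frac{47253}{26}$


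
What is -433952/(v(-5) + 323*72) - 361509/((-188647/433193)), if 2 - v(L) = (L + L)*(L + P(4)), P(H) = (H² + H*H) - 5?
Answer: 1838323660062671/2214527133 ≈ 8.3012e+5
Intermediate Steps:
P(H) = -5 + 2*H² (P(H) = (H² + H²) - 5 = 2*H² - 5 = -5 + 2*H²)
v(L) = 2 - 2*L*(27 + L) (v(L) = 2 - (L + L)*(L + (-5 + 2*4²)) = 2 - 2*L*(L + (-5 + 2*16)) = 2 - 2*L*(L + (-5 + 32)) = 2 - 2*L*(L + 27) = 2 - 2*L*(27 + L))
-433952/(v(-5) + 323*72) - 361509/((-188647/433193)) = -433952/((2 - 54*(-5) - 2*(-5)²) + 323*72) - 361509/((-188647/433193)) = -433952/((2 + 270 - 2*25) + 23256) - 361509/((-188647*1/433193)) = -433952/((2 + 270 - 50) + 23256) - 361509/(-188647/433193) = -433952/(222 + 23256) - 361509*(-433193/188647) = -433952/23478 + 156603168237/188647 = -433952*1/23478 + 156603168237/188647 = -216976/11739 + 156603168237/188647 = 1838323660062671/2214527133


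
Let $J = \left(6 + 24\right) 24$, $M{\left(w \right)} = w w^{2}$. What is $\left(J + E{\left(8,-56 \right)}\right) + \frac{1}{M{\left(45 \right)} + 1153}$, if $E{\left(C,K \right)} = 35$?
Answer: $\frac{69669891}{92278} \approx 755.0$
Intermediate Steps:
$M{\left(w \right)} = w^{3}$
$J = 720$ ($J = 30 \cdot 24 = 720$)
$\left(J + E{\left(8,-56 \right)}\right) + \frac{1}{M{\left(45 \right)} + 1153} = \left(720 + 35\right) + \frac{1}{45^{3} + 1153} = 755 + \frac{1}{91125 + 1153} = 755 + \frac{1}{92278} = \frac{69669891}{92278}$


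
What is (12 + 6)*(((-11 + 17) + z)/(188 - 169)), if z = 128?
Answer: 2412/19 ≈ 126.95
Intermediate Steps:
(12 + 6)*(((-11 + 17) + z)/(188 - 169)) = (12 + 6)*(((-11 + 17) + 128)/(188 - 169)) = 18*((6 + 128)/19) = 18*(134*(1/19)) = 18*(134/19) = 2412/19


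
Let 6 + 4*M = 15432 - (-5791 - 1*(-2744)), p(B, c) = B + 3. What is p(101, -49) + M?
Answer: 18889/4 ≈ 4722.3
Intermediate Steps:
p(B, c) = 3 + B
M = 18473/4 (M = -3/2 + (15432 - (-5791 - 1*(-2744)))/4 = -3/2 + (15432 - (-5791 + 2744))/4 = -3/2 + (15432 - 1*(-3047))/4 = -3/2 + (15432 + 3047)/4 = -3/2 + (¼)*18479 = -3/2 + 18479/4 = 18473/4 ≈ 4618.3)
p(101, -49) + M = (3 + 101) + 18473/4 = 104 + 18473/4 = 18889/4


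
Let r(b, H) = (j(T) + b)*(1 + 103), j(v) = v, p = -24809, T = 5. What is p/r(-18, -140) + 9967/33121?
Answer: 835174273/44779592 ≈ 18.651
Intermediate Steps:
r(b, H) = 520 + 104*b (r(b, H) = (5 + b)*(1 + 103) = (5 + b)*104 = 520 + 104*b)
p/r(-18, -140) + 9967/33121 = -24809/(520 + 104*(-18)) + 9967/33121 = -24809/(520 - 1872) + 9967*(1/33121) = -24809/(-1352) + 9967/33121 = -24809*(-1/1352) + 9967/33121 = 24809/1352 + 9967/33121 = 835174273/44779592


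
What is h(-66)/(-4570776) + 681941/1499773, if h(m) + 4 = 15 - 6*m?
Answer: 3116389148605/6855126433848 ≈ 0.45461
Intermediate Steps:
h(m) = 11 - 6*m (h(m) = -4 + (15 - 6*m) = 11 - 6*m)
h(-66)/(-4570776) + 681941/1499773 = (11 - 6*(-66))/(-4570776) + 681941/1499773 = (11 + 396)*(-1/4570776) + 681941*(1/1499773) = 407*(-1/4570776) + 681941/1499773 = -407/4570776 + 681941/1499773 = 3116389148605/6855126433848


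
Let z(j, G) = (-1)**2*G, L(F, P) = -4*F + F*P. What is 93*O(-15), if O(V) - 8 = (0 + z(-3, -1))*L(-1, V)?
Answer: -1023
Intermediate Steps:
z(j, G) = G (z(j, G) = 1*G = G)
O(V) = 4 + V (O(V) = 8 + (0 - 1)*(-(-4 + V)) = 8 - (4 - V) = 8 + (-4 + V) = 4 + V)
93*O(-15) = 93*(4 - 15) = 93*(-11) = -1023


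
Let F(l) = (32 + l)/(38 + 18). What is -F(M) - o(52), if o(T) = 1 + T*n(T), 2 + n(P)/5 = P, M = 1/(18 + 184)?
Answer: -147073777/11312 ≈ -13002.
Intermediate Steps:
M = 1/202 ≈ 0.0049505
n(P) = -10 + 5*P
F(l) = 4/7 + l/56 (F(l) = (32 + l)/56 = (32 + l)*(1/56) = 4/7 + l/56)
o(T) = 1 + T*(-10 + 5*T)
-F(M) - o(52) = -(4/7 + (1/56)*(1/202)) - (1 + 5*52*(-2 + 52)) = -(4/7 + 1/11312) - (1 + 5*52*50) = -1*6465/11312 - (1 + 13000) = -6465/11312 - 1*13001 = -6465/11312 - 13001 = -147073777/11312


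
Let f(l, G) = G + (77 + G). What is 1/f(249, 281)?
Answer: 1/639 ≈ 0.0015649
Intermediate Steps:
f(l, G) = 77 + 2*G
1/f(249, 281) = 1/(77 + 2*281) = 1/(77 + 562) = 1/639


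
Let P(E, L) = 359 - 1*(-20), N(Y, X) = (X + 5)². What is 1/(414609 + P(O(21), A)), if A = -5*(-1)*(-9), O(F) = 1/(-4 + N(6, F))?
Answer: 1/414988 ≈ 2.4097e-6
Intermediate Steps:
N(Y, X) = (5 + X)²
O(F) = 1/(-4 + (5 + F)²)
A = -45 (A = 5*(-9) = -45)
P(E, L) = 379 (P(E, L) = 359 + 20 = 379)
1/(414609 + P(O(21), A)) = 1/(414609 + 379) = 1/414988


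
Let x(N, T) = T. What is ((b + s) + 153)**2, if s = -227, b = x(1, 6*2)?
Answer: 3844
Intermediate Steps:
b = 12 (b = 6*2 = 12)
((b + s) + 153)**2 = ((12 - 227) + 153)**2 = (-215 + 153)**2 = (-62)**2 = 3844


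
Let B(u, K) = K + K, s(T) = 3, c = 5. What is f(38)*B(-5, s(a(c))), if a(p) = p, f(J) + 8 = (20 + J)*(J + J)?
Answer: 26400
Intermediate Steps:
f(J) = -8 + 2*J*(20 + J) (f(J) = -8 + (20 + J)*(J + J) = -8 + (20 + J)*(2*J) = -8 + 2*J*(20 + J))
B(u, K) = 2*K
f(38)*B(-5, s(a(c))) = (-8 + 2*38² + 40*38)*(2*3) = (-8 + 2*1444 + 1520)*6 = (-8 + 2888 + 1520)*6 = 4400*6 = 26400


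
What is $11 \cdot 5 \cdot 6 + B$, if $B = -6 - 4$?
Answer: $320$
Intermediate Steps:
$B = -10$ ($B = -6 - 4 = -10$)
$11 \cdot 5 \cdot 6 + B = 11 \cdot 5 \cdot 6 - 10 = 11 \cdot 30 - 10 = 330 - 10 = 320$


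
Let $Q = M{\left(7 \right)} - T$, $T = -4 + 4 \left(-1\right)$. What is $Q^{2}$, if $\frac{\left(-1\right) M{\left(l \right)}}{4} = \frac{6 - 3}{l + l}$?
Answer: $\frac{2500}{49} \approx 51.02$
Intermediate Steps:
$T = -8$ ($T = -4 - 4 = -8$)
$M{\left(l \right)} = - \frac{6}{l}$ ($M{\left(l \right)} = - 4 \frac{6 - 3}{l + l} = - 4 \frac{3}{2 l} = - \frac{6}{l}$)
$Q = \frac{50}{7}$ ($Q = - \frac{6}{7} - -8 = \left(-6\right) \frac{1}{7} + 8 = - \frac{6}{7} + 8 = \frac{50}{7} \approx 7.1429$)
$Q^{2} = \left(\frac{50}{7}\right)^{2} = \frac{2500}{49}$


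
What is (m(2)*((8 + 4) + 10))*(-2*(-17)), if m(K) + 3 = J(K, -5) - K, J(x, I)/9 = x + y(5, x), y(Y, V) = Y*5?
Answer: 178024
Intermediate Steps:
y(Y, V) = 5*Y
J(x, I) = 225 + 9*x (J(x, I) = 9*(x + 5*5) = 9*(x + 25) = 9*(25 + x) = 225 + 9*x)
m(K) = 222 + 8*K (m(K) = -3 + ((225 + 9*K) - K) = -3 + (225 + 8*K) = 222 + 8*K)
(m(2)*((8 + 4) + 10))*(-2*(-17)) = ((222 + 8*2)*((8 + 4) + 10))*(-2*(-17)) = ((222 + 16)*(12 + 10))*34 = (238*22)*34 = 5236*34 = 178024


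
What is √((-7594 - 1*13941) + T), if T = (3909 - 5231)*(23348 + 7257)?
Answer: I*√40481345 ≈ 6362.5*I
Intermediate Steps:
T = -40459810 (T = -1322*30605 = -40459810)
√((-7594 - 1*13941) + T) = √((-7594 - 1*13941) - 40459810) = √((-7594 - 13941) - 40459810) = √(-21535 - 40459810) = √(-40481345) = I*√40481345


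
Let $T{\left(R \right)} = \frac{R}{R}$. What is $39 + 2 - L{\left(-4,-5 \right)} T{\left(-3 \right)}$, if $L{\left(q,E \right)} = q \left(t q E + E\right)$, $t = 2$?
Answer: $319$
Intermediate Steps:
$T{\left(R \right)} = 1$
$L{\left(q,E \right)} = q \left(E + 2 E q\right)$ ($L{\left(q,E \right)} = q \left(2 q E + E\right) = q \left(2 E q + E\right) = q \left(E + 2 E q\right)$)
$39 + 2 - L{\left(-4,-5 \right)} T{\left(-3 \right)} = 39 + 2 - \left(-5\right) \left(-4\right) \left(1 + 2 \left(-4\right)\right) 1 = 39 + 2 - \left(-5\right) \left(-4\right) \left(1 - 8\right) 1 = 39 + 2 - \left(-5\right) \left(-4\right) \left(-7\right) 1 = 39 + 2 \left(-1\right) \left(-140\right) 1 = 39 + 2 \cdot 140 \cdot 1 = 39 + 2 \cdot 140 = 39 + 280 = 319$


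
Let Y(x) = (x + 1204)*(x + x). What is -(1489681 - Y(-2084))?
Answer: 2178159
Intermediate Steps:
Y(x) = 2*x*(1204 + x) (Y(x) = (1204 + x)*(2*x) = 2*x*(1204 + x))
-(1489681 - Y(-2084)) = -(1489681 - 2*(-2084)*(1204 - 2084)) = -(1489681 - 2*(-2084)*(-880)) = -(1489681 - 1*3667840) = -(1489681 - 3667840) = -1*(-2178159) = 2178159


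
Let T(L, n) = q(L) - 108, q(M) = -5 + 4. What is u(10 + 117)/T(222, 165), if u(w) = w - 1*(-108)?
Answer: -235/109 ≈ -2.1560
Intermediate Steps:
q(M) = -1
u(w) = 108 + w (u(w) = w + 108 = 108 + w)
T(L, n) = -109 (T(L, n) = -1 - 108 = -109)
u(10 + 117)/T(222, 165) = (108 + (10 + 117))/(-109) = (108 + 127)*(-1/109) = 235*(-1/109) = -235/109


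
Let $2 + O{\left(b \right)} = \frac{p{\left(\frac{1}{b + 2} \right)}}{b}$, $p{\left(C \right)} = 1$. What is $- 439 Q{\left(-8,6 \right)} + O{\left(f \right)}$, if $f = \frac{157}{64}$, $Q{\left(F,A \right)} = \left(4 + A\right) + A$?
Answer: $- \frac{1103018}{157} \approx -7025.6$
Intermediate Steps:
$Q{\left(F,A \right)} = 4 + 2 A$
$f = \frac{157}{64}$ ($f = 157 \cdot \frac{1}{64} = \frac{157}{64} \approx 2.4531$)
$O{\left(b \right)} = -2 + \frac{1}{b}$ ($O{\left(b \right)} = -2 + 1 \frac{1}{b} = -2 + \frac{1}{b}$)
$- 439 Q{\left(-8,6 \right)} + O{\left(f \right)} = - 439 \left(4 + 2 \cdot 6\right) - \left(2 - \frac{1}{\frac{157}{64}}\right) = - 439 \left(4 + 12\right) + \left(-2 + \frac{64}{157}\right) = \left(-439\right) 16 - \frac{250}{157} = -7024 - \frac{250}{157} = - \frac{1103018}{157}$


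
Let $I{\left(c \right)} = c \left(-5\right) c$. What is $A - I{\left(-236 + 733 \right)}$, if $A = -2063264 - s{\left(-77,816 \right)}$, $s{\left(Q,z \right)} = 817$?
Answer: $-829036$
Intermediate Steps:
$I{\left(c \right)} = - 5 c^{2}$ ($I{\left(c \right)} = - 5 c c = - 5 c^{2}$)
$A = -2064081$ ($A = -2063264 - 817 = -2064081$)
$A - I{\left(-236 + 733 \right)} = -2064081 - - 5 \left(-236 + 733\right)^{2} = -2064081 - - 5 \cdot 497^{2} = -2064081 - \left(-5\right) 247009 = -2064081 - -1235045 = -2064081 + 1235045 = -829036$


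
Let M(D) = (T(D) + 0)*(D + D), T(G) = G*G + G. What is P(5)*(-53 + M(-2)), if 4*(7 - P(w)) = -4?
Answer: -488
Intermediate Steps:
T(G) = G + G² (T(G) = G² + G = G + G²)
P(w) = 8 (P(w) = 7 - ¼*(-4) = 7 + 1 = 8)
M(D) = 2*D²*(1 + D) (M(D) = (D*(1 + D) + 0)*(D + D) = (D*(1 + D))*(2*D) = 2*D²*(1 + D))
P(5)*(-53 + M(-2)) = 8*(-53 + 2*(-2)²*(1 - 2)) = 8*(-53 + 2*4*(-1)) = 8*(-53 - 8) = 8*(-61) = -488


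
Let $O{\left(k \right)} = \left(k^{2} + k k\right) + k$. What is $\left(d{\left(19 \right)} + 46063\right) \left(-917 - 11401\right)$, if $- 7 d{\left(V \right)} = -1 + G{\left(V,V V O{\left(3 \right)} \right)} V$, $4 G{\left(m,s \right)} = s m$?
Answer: $\frac{8911906707}{14} \approx 6.3656 \cdot 10^{8}$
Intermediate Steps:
$O{\left(k \right)} = k + 2 k^{2}$ ($O{\left(k \right)} = \left(k^{2} + k^{2}\right) + k = 2 k^{2} + k = k + 2 k^{2}$)
$G{\left(m,s \right)} = \frac{m s}{4}$ ($G{\left(m,s \right)} = \frac{s m}{4} = \frac{m s}{4}$)
$d{\left(V \right)} = \frac{1}{7} - \frac{3 V^{4}}{4}$ ($d{\left(V \right)} = - \frac{-1 + \frac{V V V 3 \left(1 + 2 \cdot 3\right)}{4} V}{7} = - \frac{-1 + \frac{V V^{2} \cdot 3 \left(1 + 6\right)}{4} V}{7} = - \frac{-1 + \frac{V V^{2} \cdot 3 \cdot 7}{4} V}{7} = - \frac{-1 + \frac{V V^{2} \cdot 21}{4} V}{7} = - \frac{-1 + \frac{V 21 V^{2}}{4} V}{7} = - \frac{-1 + \frac{21 V^{3}}{4} V}{7} = - \frac{-1 + \frac{21 V^{4}}{4}}{7} = \frac{1}{7} - \frac{3 V^{4}}{4}$)
$\left(d{\left(19 \right)} + 46063\right) \left(-917 - 11401\right) = \left(\left(\frac{1}{7} - \frac{3 \cdot 19^{4}}{4}\right) + 46063\right) \left(-917 - 11401\right) = \left(\left(\frac{1}{7} - \frac{390963}{4}\right) + 46063\right) \left(-12318\right) = \left(- \frac{2736737}{28} + 46063\right) \left(-12318\right) = \left(- \frac{1446973}{28}\right) \left(-12318\right) = \frac{8911906707}{14}$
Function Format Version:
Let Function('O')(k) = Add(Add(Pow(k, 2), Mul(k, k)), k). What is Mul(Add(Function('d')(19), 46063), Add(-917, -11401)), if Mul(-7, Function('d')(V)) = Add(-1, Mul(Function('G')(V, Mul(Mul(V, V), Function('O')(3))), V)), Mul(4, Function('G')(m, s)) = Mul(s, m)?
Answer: Rational(8911906707, 14) ≈ 6.3656e+8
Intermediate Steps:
Function('O')(k) = Add(k, Mul(2, Pow(k, 2))) (Function('O')(k) = Add(Add(Pow(k, 2), Pow(k, 2)), k) = Add(Mul(2, Pow(k, 2)), k) = Add(k, Mul(2, Pow(k, 2))))
Function('G')(m, s) = Mul(Rational(1, 4), m, s) (Function('G')(m, s) = Mul(Rational(1, 4), Mul(s, m)) = Mul(Rational(1, 4), Mul(m, s)) = Mul(Rational(1, 4), m, s))
Function('d')(V) = Add(Rational(1, 7), Mul(Rational(-3, 4), Pow(V, 4))) (Function('d')(V) = Mul(Rational(-1, 7), Add(-1, Mul(Mul(Rational(1, 4), V, Mul(Mul(V, V), Mul(3, Add(1, Mul(2, 3))))), V))) = Mul(Rational(-1, 7), Add(-1, Mul(Mul(Rational(1, 4), V, Mul(Pow(V, 2), Mul(3, Add(1, 6)))), V))) = Mul(Rational(-1, 7), Add(-1, Mul(Mul(Rational(1, 4), V, Mul(Pow(V, 2), Mul(3, 7))), V))) = Mul(Rational(-1, 7), Add(-1, Mul(Mul(Rational(1, 4), V, Mul(Pow(V, 2), 21)), V))) = Mul(Rational(-1, 7), Add(-1, Mul(Mul(Rational(1, 4), V, Mul(21, Pow(V, 2))), V))) = Mul(Rational(-1, 7), Add(-1, Mul(Mul(Rational(21, 4), Pow(V, 3)), V))) = Mul(Rational(-1, 7), Add(-1, Mul(Rational(21, 4), Pow(V, 4)))) = Add(Rational(1, 7), Mul(Rational(-3, 4), Pow(V, 4))))
Mul(Add(Function('d')(19), 46063), Add(-917, -11401)) = Mul(Add(Add(Rational(1, 7), Mul(Rational(-3, 4), Pow(19, 4))), 46063), Add(-917, -11401)) = Mul(Add(Add(Rational(1, 7), Mul(Rational(-3, 4), 130321)), 46063), -12318) = Mul(Add(Add(Rational(1, 7), Rational(-390963, 4)), 46063), -12318) = Mul(Add(Rational(-2736737, 28), 46063), -12318) = Mul(Rational(-1446973, 28), -12318) = Rational(8911906707, 14)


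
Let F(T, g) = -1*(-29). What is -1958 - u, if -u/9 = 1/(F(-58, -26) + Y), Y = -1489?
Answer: -2858689/1460 ≈ -1958.0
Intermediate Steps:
F(T, g) = 29
u = 9/1460 (u = -9/(29 - 1489) = -9/(-1460) = -9*(-1/1460) = 9/1460 ≈ 0.0061644)
-1958 - u = -1958 - 1*9/1460 = -1958 - 9/1460 = -2858689/1460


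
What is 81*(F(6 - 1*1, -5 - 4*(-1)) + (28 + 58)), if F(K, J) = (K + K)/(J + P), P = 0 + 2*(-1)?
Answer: 6696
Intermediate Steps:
P = -2 (P = 0 - 2 = -2)
F(K, J) = 2*K/(-2 + J) (F(K, J) = (K + K)/(J - 2) = (2*K)/(-2 + J) = 2*K/(-2 + J))
81*(F(6 - 1*1, -5 - 4*(-1)) + (28 + 58)) = 81*(2*(6 - 1*1)/(-2 + (-5 - 4*(-1))) + (28 + 58)) = 81*(2*(6 - 1)/(-2 + (-5 + 4)) + 86) = 81*(2*5/(-2 - 1) + 86) = 81*(2*5/(-3) + 86) = 81*(2*5*(-⅓) + 86) = 81*(-10/3 + 86) = 81*(248/3) = 6696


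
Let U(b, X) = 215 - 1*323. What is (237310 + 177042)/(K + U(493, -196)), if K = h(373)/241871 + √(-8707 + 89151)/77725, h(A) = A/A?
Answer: -15815475003157215333507490000/4122270999061036801796021 - 48985903032254952327200*√119/4122270999061036801796021 ≈ -3836.7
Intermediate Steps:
U(b, X) = -108 (U(b, X) = 215 - 323 = -108)
h(A) = 1
K = 1/241871 + 26*√119/77725 (K = 1/241871 + √(-8707 + 89151)/77725 = 1*(1/241871) + √80444*(1/77725) = 1/241871 + (26*√119)*(1/77725) = 1/241871 + 26*√119/77725 ≈ 0.0036532)
(237310 + 177042)/(K + U(493, -196)) = (237310 + 177042)/((1/241871 + 26*√119/77725) - 108) = 414352/(-26122067/241871 + 26*√119/77725)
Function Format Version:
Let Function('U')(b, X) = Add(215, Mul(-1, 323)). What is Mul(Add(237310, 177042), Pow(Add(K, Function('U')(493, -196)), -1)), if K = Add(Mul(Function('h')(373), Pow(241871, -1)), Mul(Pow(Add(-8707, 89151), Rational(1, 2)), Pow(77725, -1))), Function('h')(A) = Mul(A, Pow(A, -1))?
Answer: Add(Rational(-15815475003157215333507490000, 4122270999061036801796021), Mul(Rational(-48985903032254952327200, 4122270999061036801796021), Pow(119, Rational(1, 2)))) ≈ -3836.7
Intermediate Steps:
Function('U')(b, X) = -108 (Function('U')(b, X) = Add(215, -323) = -108)
Function('h')(A) = 1
K = Add(Rational(1, 241871), Mul(Rational(26, 77725), Pow(119, Rational(1, 2)))) (K = Add(Mul(1, Pow(241871, -1)), Mul(Pow(Add(-8707, 89151), Rational(1, 2)), Pow(77725, -1))) = Add(Mul(1, Rational(1, 241871)), Mul(Pow(80444, Rational(1, 2)), Rational(1, 77725))) = Add(Rational(1, 241871), Mul(Mul(26, Pow(119, Rational(1, 2))), Rational(1, 77725))) = Add(Rational(1, 241871), Mul(Rational(26, 77725), Pow(119, Rational(1, 2)))) ≈ 0.0036532)
Mul(Add(237310, 177042), Pow(Add(K, Function('U')(493, -196)), -1)) = Mul(Add(237310, 177042), Pow(Add(Add(Rational(1, 241871), Mul(Rational(26, 77725), Pow(119, Rational(1, 2)))), -108), -1)) = Mul(414352, Pow(Add(Rational(-26122067, 241871), Mul(Rational(26, 77725), Pow(119, Rational(1, 2)))), -1))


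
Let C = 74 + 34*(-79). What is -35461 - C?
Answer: -32849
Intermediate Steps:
C = -2612 (C = 74 - 2686 = -2612)
-35461 - C = -35461 - 1*(-2612) = -35461 + 2612 = -32849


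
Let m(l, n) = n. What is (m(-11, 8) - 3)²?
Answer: 25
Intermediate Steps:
(m(-11, 8) - 3)² = (8 - 3)² = 5² = 25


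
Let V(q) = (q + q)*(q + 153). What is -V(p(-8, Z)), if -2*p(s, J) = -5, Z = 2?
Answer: -1555/2 ≈ -777.50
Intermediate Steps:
p(s, J) = 5/2 (p(s, J) = -½*(-5) = 5/2)
V(q) = 2*q*(153 + q) (V(q) = (2*q)*(153 + q) = 2*q*(153 + q))
-V(p(-8, Z)) = -2*5*(153 + 5/2)/2 = -2*5*311/(2*2) = -1*1555/2 = -1555/2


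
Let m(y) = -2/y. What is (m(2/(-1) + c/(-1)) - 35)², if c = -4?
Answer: 1296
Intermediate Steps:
(m(2/(-1) + c/(-1)) - 35)² = (-2/(2/(-1) - 4/(-1)) - 35)² = (-2/(2*(-1) - 4*(-1)) - 35)² = (-2/(-2 + 4) - 35)² = (-2/2 - 35)² = (-2*½ - 35)² = (-1 - 35)² = (-36)² = 1296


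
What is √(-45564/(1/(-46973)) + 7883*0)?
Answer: 2*√535069443 ≈ 46263.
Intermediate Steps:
√(-45564/(1/(-46973)) + 7883*0) = √(-45564/(-1/46973) + 0) = √(-45564*(-46973) + 0) = √(2140277772 + 0) = √2140277772 = 2*√535069443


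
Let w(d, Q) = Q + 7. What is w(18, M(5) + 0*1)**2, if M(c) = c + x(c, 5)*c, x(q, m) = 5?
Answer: 1369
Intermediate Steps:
M(c) = 6*c (M(c) = c + 5*c = 6*c)
w(d, Q) = 7 + Q
w(18, M(5) + 0*1)**2 = (7 + (6*5 + 0*1))**2 = (7 + (30 + 0))**2 = (7 + 30)**2 = 37**2 = 1369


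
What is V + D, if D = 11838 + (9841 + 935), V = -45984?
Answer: -23370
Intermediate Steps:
D = 22614 (D = 11838 + 10776 = 22614)
V + D = -45984 + 22614 = -23370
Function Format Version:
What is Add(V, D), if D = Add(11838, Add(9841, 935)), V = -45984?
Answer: -23370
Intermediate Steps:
D = 22614 (D = Add(11838, 10776) = 22614)
Add(V, D) = Add(-45984, 22614) = -23370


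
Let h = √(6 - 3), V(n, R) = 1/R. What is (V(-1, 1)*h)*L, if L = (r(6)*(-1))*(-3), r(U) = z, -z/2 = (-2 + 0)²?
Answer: -24*√3 ≈ -41.569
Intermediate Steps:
z = -8 (z = -2*(-2 + 0)² = -2*(-2)² = -2*4 = -8)
r(U) = -8
L = -24 (L = -8*(-1)*(-3) = 8*(-3) = -24)
h = √3 ≈ 1.7320
(V(-1, 1)*h)*L = (√3/1)*(-24) = (1*√3)*(-24) = √3*(-24) = -24*√3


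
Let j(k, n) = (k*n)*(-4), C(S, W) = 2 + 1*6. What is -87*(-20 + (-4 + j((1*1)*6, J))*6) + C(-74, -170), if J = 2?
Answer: 28892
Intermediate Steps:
C(S, W) = 8 (C(S, W) = 2 + 6 = 8)
j(k, n) = -4*k*n
-87*(-20 + (-4 + j((1*1)*6, J))*6) + C(-74, -170) = -87*(-20 + (-4 - 4*(1*1)*6*2)*6) + 8 = -87*(-20 + (-4 - 4*1*6*2)*6) + 8 = -87*(-20 + (-4 - 4*6*2)*6) + 8 = -87*(-20 + (-4 - 48)*6) + 8 = -87*(-20 - 52*6) + 8 = -87*(-20 - 312) + 8 = -87*(-332) + 8 = 28884 + 8 = 28892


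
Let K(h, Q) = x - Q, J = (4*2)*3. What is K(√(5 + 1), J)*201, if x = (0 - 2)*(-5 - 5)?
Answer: -804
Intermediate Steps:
J = 24 (J = 8*3 = 24)
x = 20 (x = -2*(-10) = 20)
K(h, Q) = 20 - Q
K(√(5 + 1), J)*201 = (20 - 1*24)*201 = (20 - 24)*201 = -4*201 = -804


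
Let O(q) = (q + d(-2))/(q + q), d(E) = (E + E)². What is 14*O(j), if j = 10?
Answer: 91/5 ≈ 18.200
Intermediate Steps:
d(E) = 4*E² (d(E) = (2*E)² = 4*E²)
O(q) = (16 + q)/(2*q) (O(q) = (q + 4*(-2)²)/(q + q) = (q + 4*4)/((2*q)) = (q + 16)*(1/(2*q)) = (16 + q)*(1/(2*q)) = (16 + q)/(2*q))
14*O(j) = 14*((½)*(16 + 10)/10) = 14*((½)*(⅒)*26) = 14*(13/10) = 91/5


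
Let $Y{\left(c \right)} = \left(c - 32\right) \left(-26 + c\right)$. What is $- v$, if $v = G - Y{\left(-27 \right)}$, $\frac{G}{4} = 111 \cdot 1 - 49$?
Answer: $2879$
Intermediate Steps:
$G = 248$ ($G = 4 \left(111 \cdot 1 - 49\right) = 4 \left(111 - 49\right) = 4 \cdot 62 = 248$)
$Y{\left(c \right)} = \left(-32 + c\right) \left(-26 + c\right)$
$v = -2879$ ($v = 248 - \left(832 + \left(-27\right)^{2} - -1566\right) = 248 - \left(832 + 729 + 1566\right) = 248 - 3127 = -2879$)
$- v = \left(-1\right) \left(-2879\right) = 2879$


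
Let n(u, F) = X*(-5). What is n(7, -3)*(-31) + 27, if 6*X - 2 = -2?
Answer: 27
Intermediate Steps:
X = 0 (X = ⅓ + (⅙)*(-2) = ⅓ - ⅓ = 0)
n(u, F) = 0 (n(u, F) = 0*(-5) = 0)
n(7, -3)*(-31) + 27 = 0*(-31) + 27 = 0 + 27 = 27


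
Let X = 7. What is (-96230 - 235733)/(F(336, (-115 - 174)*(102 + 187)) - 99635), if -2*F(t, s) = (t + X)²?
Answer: 663926/316919 ≈ 2.0949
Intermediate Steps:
F(t, s) = -(7 + t)²/2 (F(t, s) = -(t + 7)²/2 = -(7 + t)²/2)
(-96230 - 235733)/(F(336, (-115 - 174)*(102 + 187)) - 99635) = (-96230 - 235733)/(-(7 + 336)²/2 - 99635) = -331963/(-½*343² - 99635) = -331963/(-½*117649 - 99635) = -331963/(-117649/2 - 99635) = -331963/(-316919/2) = -331963*(-2/316919) = 663926/316919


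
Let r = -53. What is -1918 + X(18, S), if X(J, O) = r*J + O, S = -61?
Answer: -2933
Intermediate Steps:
X(J, O) = O - 53*J (X(J, O) = -53*J + O = O - 53*J)
-1918 + X(18, S) = -1918 + (-61 - 53*18) = -1918 + (-61 - 954) = -1918 - 1015 = -2933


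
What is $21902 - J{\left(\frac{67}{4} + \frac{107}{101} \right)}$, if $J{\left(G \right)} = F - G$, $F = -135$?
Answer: $\frac{8910143}{404} \approx 22055.0$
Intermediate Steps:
$J{\left(G \right)} = -135 - G$
$21902 - J{\left(\frac{67}{4} + \frac{107}{101} \right)} = 21902 - \left(-135 - \left(\frac{67}{4} + \frac{107}{101}\right)\right) = 21902 - \left(-135 - \frac{7195}{404}\right) = 21902 - - \frac{61735}{404} = 21902 + \frac{61735}{404} = \frac{8910143}{404}$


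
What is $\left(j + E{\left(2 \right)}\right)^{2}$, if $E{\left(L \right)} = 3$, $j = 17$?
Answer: $400$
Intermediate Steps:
$\left(j + E{\left(2 \right)}\right)^{2} = \left(17 + 3\right)^{2} = 20^{2} = 400$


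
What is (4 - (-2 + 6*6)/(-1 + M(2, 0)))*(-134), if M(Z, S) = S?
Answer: -5092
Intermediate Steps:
(4 - (-2 + 6*6)/(-1 + M(2, 0)))*(-134) = (4 - (-2 + 6*6)/(-1 + 0))*(-134) = (4 - (-2 + 36)/(-1))*(-134) = (4 - 34*(-1))*(-134) = (4 - 1*(-34))*(-134) = (4 + 34)*(-134) = 38*(-134) = -5092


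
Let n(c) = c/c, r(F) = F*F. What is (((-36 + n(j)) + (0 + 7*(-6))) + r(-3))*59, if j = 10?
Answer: -4012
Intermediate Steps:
r(F) = F²
n(c) = 1
(((-36 + n(j)) + (0 + 7*(-6))) + r(-3))*59 = (((-36 + 1) + (0 + 7*(-6))) + (-3)²)*59 = ((-35 + (0 - 42)) + 9)*59 = ((-35 - 42) + 9)*59 = (-77 + 9)*59 = -68*59 = -4012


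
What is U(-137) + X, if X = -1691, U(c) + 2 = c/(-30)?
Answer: -50653/30 ≈ -1688.4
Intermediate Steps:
U(c) = -2 - c/30 (U(c) = -2 + c/(-30) = -2 + c*(-1/30) = -2 - c/30)
U(-137) + X = (-2 - 1/30*(-137)) - 1691 = (-2 + 137/30) - 1691 = 77/30 - 1691 = -50653/30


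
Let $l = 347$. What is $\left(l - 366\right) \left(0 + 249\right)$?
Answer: $-4731$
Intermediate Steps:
$\left(l - 366\right) \left(0 + 249\right) = \left(347 - 366\right) \left(0 + 249\right) = \left(-19\right) 249 = -4731$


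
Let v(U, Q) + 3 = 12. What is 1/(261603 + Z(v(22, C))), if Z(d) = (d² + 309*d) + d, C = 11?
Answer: 1/264474 ≈ 3.7811e-6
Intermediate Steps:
v(U, Q) = 9 (v(U, Q) = -3 + 12 = 9)
Z(d) = d² + 310*d
1/(261603 + Z(v(22, C))) = 1/(261603 + 9*(310 + 9)) = 1/(261603 + 9*319) = 1/(261603 + 2871) = 1/264474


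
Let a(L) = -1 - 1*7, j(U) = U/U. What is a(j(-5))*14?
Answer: -112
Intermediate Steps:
j(U) = 1
a(L) = -8 (a(L) = -1 - 7 = -8)
a(j(-5))*14 = -8*14 = -112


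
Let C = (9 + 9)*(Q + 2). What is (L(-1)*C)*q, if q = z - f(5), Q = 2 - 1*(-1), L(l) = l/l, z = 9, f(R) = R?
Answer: 360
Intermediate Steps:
L(l) = 1
Q = 3 (Q = 2 + 1 = 3)
q = 4 (q = 9 - 1*5 = 9 - 5 = 4)
C = 90 (C = (9 + 9)*(3 + 2) = 18*5 = 90)
(L(-1)*C)*q = (1*90)*4 = 90*4 = 360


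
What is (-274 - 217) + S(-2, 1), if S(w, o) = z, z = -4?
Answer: -495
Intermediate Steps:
S(w, o) = -4
(-274 - 217) + S(-2, 1) = (-274 - 217) - 4 = -491 - 4 = -495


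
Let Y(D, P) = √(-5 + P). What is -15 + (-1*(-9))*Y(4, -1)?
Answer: -15 + 9*I*√6 ≈ -15.0 + 22.045*I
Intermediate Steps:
-15 + (-1*(-9))*Y(4, -1) = -15 + (-1*(-9))*√(-5 - 1) = -15 + 9*√(-6) = -15 + 9*(I*√6) = -15 + 9*I*√6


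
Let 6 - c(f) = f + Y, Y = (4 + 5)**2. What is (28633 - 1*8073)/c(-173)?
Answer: 10280/49 ≈ 209.80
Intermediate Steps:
Y = 81 (Y = 9**2 = 81)
c(f) = -75 - f (c(f) = 6 - (f + 81) = 6 - (81 + f) = 6 + (-81 - f) = -75 - f)
(28633 - 1*8073)/c(-173) = (28633 - 1*8073)/(-75 - 1*(-173)) = (28633 - 8073)/(-75 + 173) = 20560/98 = 20560*(1/98) = 10280/49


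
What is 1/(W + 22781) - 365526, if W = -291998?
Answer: -98405813143/269217 ≈ -3.6553e+5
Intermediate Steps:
1/(W + 22781) - 365526 = 1/(-291998 + 22781) - 365526 = 1/(-269217) - 365526 = -1/269217 - 365526 = -98405813143/269217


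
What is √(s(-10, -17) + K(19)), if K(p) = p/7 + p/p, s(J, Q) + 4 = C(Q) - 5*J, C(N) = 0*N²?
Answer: 2*√609/7 ≈ 7.0508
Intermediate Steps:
C(N) = 0
s(J, Q) = -4 - 5*J (s(J, Q) = -4 + (0 - 5*J) = -4 - 5*J)
K(p) = 1 + p/7 (K(p) = p*(⅐) + 1 = p/7 + 1 = 1 + p/7)
√(s(-10, -17) + K(19)) = √((-4 - 5*(-10)) + (1 + (⅐)*19)) = √((-4 + 50) + (1 + 19/7)) = √(46 + 26/7) = √(348/7) = 2*√609/7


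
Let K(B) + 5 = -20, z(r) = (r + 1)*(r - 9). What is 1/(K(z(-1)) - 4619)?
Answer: -1/4644 ≈ -0.00021533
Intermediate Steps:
z(r) = (1 + r)*(-9 + r)
K(B) = -25 (K(B) = -5 - 20 = -25)
1/(K(z(-1)) - 4619) = 1/(-25 - 4619) = 1/(-4644) = -1/4644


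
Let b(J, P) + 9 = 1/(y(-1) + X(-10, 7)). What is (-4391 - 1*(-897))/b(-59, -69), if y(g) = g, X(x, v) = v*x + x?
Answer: 141507/365 ≈ 387.69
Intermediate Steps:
X(x, v) = x + v*x
b(J, P) = -730/81 (b(J, P) = -9 + 1/(-1 - 10*(1 + 7)) = -9 + 1/(-1 - 10*8) = -9 + 1/(-1 - 80) = -9 + 1/(-81) = -9 - 1/81 = -730/81)
(-4391 - 1*(-897))/b(-59, -69) = (-4391 - 1*(-897))/(-730/81) = (-4391 + 897)*(-81/730) = -3494*(-81/730) = 141507/365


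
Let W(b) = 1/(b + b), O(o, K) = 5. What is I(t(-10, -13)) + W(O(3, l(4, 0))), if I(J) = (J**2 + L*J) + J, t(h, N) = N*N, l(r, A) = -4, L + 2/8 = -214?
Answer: -149563/20 ≈ -7478.1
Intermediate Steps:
L = -857/4 (L = -1/4 - 214 = -857/4 ≈ -214.25)
t(h, N) = N**2
W(b) = 1/(2*b)
I(J) = J**2 - 853*J/4 (I(J) = (J**2 - 857*J/4) + J = J**2 - 853*J/4)
I(t(-10, -13)) + W(O(3, l(4, 0))) = (1/4)*(-13)**2*(-853 + 4*(-13)**2) + (1/2)/5 = (1/4)*169*(-853 + 4*169) + (1/2)*(1/5) = (1/4)*169*(-853 + 676) + 1/10 = (1/4)*169*(-177) + 1/10 = -29913/4 + 1/10 = -149563/20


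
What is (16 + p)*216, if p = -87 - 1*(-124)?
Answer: 11448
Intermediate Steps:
p = 37 (p = -87 + 124 = 37)
(16 + p)*216 = (16 + 37)*216 = 53*216 = 11448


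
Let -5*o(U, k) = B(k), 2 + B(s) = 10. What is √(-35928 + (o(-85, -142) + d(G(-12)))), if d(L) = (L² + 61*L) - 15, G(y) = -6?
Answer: I*√906865/5 ≈ 190.46*I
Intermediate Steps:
B(s) = 8 (B(s) = -2 + 10 = 8)
o(U, k) = -8/5 (o(U, k) = -⅕*8 = -8/5)
d(L) = -15 + L² + 61*L
√(-35928 + (o(-85, -142) + d(G(-12)))) = √(-35928 + (-8/5 + (-15 + (-6)² + 61*(-6)))) = √(-35928 + (-8/5 + (-15 + 36 - 366))) = √(-35928 + (-8/5 - 345)) = √(-35928 - 1733/5) = √(-181373/5) = I*√906865/5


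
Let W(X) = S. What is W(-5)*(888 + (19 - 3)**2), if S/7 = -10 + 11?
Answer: 8008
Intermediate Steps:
S = 7 (S = 7*(-10 + 11) = 7*1 = 7)
W(X) = 7
W(-5)*(888 + (19 - 3)**2) = 7*(888 + (19 - 3)**2) = 7*(888 + 16**2) = 7*(888 + 256) = 7*1144 = 8008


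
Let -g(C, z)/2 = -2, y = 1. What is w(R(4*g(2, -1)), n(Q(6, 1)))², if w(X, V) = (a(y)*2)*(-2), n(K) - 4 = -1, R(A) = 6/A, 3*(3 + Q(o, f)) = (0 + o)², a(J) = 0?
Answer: 0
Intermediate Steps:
g(C, z) = 4 (g(C, z) = -2*(-2) = 4)
Q(o, f) = -3 + o²/3 (Q(o, f) = -3 + (0 + o)²/3 = -3 + o²/3)
n(K) = 3 (n(K) = 4 - 1 = 3)
w(X, V) = 0 (w(X, V) = (0*2)*(-2) = 0*(-2) = 0)
w(R(4*g(2, -1)), n(Q(6, 1)))² = 0² = 0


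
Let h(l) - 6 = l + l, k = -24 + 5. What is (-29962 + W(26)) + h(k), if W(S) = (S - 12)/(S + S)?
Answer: -779837/26 ≈ -29994.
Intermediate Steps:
k = -19
W(S) = (-12 + S)/(2*S) (W(S) = (-12 + S)/((2*S)) = (-12 + S)*(1/(2*S)) = (-12 + S)/(2*S))
h(l) = 6 + 2*l (h(l) = 6 + (l + l) = 6 + 2*l)
(-29962 + W(26)) + h(k) = (-29962 + (½)*(-12 + 26)/26) + (6 + 2*(-19)) = (-29962 + (½)*(1/26)*14) + (6 - 38) = (-29962 + 7/26) - 32 = -779005/26 - 32 = -779837/26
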